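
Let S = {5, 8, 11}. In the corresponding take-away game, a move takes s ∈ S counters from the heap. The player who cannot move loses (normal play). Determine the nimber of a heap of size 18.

n :  0  1  2  3  4  5  6  7  8  9 10 11 12 13 14 15 16 17 18
G :  0  0  0  0  0  1  1  1  1  1  2  2  2  2  2  3  0  0  0

0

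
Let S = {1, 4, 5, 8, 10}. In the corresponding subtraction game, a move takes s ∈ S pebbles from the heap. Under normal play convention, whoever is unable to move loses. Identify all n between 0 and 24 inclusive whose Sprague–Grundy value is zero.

0, 2, 9, 11, 18, 20

G(0) = 0
G(1) = mex{0} = 1
G(2) = mex{1} = 0
G(3) = mex{0} = 1
G(4) = mex{1,0} = 2
G(5) = mex{2,1,0} = 3
G(6) = mex{3,0,1} = 2
G(7) = mex{2,1,0} = 3
G(8) = mex{3,2,1,0} = 4
G(9) = mex{4,3,2,1} = 0
G(10) = mex{0,2,3,0,0} = 1
G(11) = mex{1,3,2,1,1} = 0
G(12) = mex{0,4,3,2,0} = 1
G(13) = mex{1,0,4,3,1} = 2
G(14) = mex{2,1,0,2,2} = 3
G(15) = mex{3,0,1,3,3} = 2
G(16) = mex{2,1,0,4,2} = 3
G(17) = mex{3,2,1,0,3} = 4
G(18) = mex{4,3,2,1,4} = 0
G(19) = mex{0,2,3,0,0} = 1
G(20) = mex{1,3,2,1,1} = 0
G(21) = mex{0,4,3,2,0} = 1
G(22) = mex{1,0,4,3,1} = 2
G(23) = mex{2,1,0,2,2} = 3
G(24) = mex{3,0,1,3,3} = 2
P-positions are exactly the n with G(n) = 0.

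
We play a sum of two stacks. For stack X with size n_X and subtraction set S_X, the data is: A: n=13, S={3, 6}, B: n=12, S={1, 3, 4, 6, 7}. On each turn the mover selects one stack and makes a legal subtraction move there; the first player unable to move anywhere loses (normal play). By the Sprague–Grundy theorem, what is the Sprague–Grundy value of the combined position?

1

Stack A, S = {3, 6}:
G(0) = 0
G(1) = mex{} = 0
G(2) = mex{} = 0
G(3) = mex{0} = 1
G(4) = mex{0} = 1
G(5) = mex{0} = 1
G(6) = mex{1,0} = 2
G(7) = mex{1,0} = 2
G(8) = mex{1,0} = 2
G(9) = mex{2,1} = 0
G(10) = mex{2,1} = 0
G(11) = mex{2,1} = 0
G(12) = mex{0,2} = 1
G(13) = mex{0,2} = 1
G_A(13) = 1.
Stack B, S = {1, 3, 4, 6, 7}:
n :  0  1  2  3  4  5  6  7  8  9 10 11 12
G :  0  1  0  1  2  3  2  3  4  5  0  1  0
G_B(12) = 0.
Combined Grundy value = 1 ⊕ 0 = 1.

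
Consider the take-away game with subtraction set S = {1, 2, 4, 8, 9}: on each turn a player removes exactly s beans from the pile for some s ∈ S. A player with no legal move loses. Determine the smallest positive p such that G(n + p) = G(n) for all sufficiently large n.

G(0) = 0
G(1) = mex{0} = 1
G(2) = mex{1,0} = 2
G(3) = mex{2,1} = 0
G(4) = mex{0,2,0} = 1
G(5) = mex{1,0,1} = 2
G(6) = mex{2,1,2} = 0
G(7) = mex{0,2,0} = 1
G(8) = mex{1,0,1,0} = 2
G(9) = mex{2,1,2,1,0} = 3
G(10) = mex{3,2,0,2,1} = 4
G(11) = mex{4,3,1,0,2} = 5
G(12) = mex{5,4,2,1,0} = 3
G(13) = mex{3,5,3,2,1} = 0
G(14) = mex{0,3,4,0,2} = 1
G(15) = mex{1,0,5,1,0} = 2
G(16) = mex{2,1,3,2,1} = 0
G(17) = mex{0,2,0,3,2} = 1
G(18) = mex{1,0,1,4,3} = 2
G(19) = mex{2,1,2,5,4} = 0
G(20) = mex{0,2,0,3,5} = 1
G(21) = mex{1,0,1,0,3} = 2
G(22) = mex{2,1,2,1,0} = 3
G(23) = mex{3,2,0,2,1} = 4
G(24) = mex{4,3,1,0,2} = 5
G(25) = mex{5,4,2,1,0} = 3
G(26) = mex{3,5,3,2,1} = 0
G(27) = mex{0,3,4,0,2} = 1
G(n+13) = G(n) holds for n = 0,…,8 (a full window of length max(S) = 9), so the sequence is purely periodic with period 13.

13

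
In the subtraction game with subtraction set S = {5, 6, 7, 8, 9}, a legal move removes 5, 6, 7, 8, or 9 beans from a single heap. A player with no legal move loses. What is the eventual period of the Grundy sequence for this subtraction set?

G(0) = 0
G(1) = mex{} = 0
G(2) = mex{} = 0
G(3) = mex{} = 0
G(4) = mex{} = 0
G(5) = mex{0} = 1
G(6) = mex{0,0} = 1
G(7) = mex{0,0,0} = 1
G(8) = mex{0,0,0,0} = 1
G(9) = mex{0,0,0,0,0} = 1
G(10) = mex{1,0,0,0,0} = 2
G(11) = mex{1,1,0,0,0} = 2
G(12) = mex{1,1,1,0,0} = 2
G(13) = mex{1,1,1,1,0} = 2
G(14) = mex{1,1,1,1,1} = 0
G(15) = mex{2,1,1,1,1} = 0
G(16) = mex{2,2,1,1,1} = 0
G(17) = mex{2,2,2,1,1} = 0
G(18) = mex{2,2,2,2,1} = 0
G(19) = mex{0,2,2,2,2} = 1
G(20) = mex{0,0,2,2,2} = 1
G(21) = mex{0,0,0,2,2} = 1
G(22) = mex{0,0,0,0,2} = 1
G(23) = mex{0,0,0,0,0} = 1
G(24) = mex{1,0,0,0,0} = 2
G(25) = mex{1,1,0,0,0} = 2
G(26) = mex{1,1,1,0,0} = 2
G(27) = mex{1,1,1,1,0} = 2
G(28) = mex{1,1,1,1,1} = 0
G(29) = mex{2,1,1,1,1} = 0
G(n+14) = G(n) holds for n = 0,…,8 (a full window of length max(S) = 9), so the sequence is purely periodic with period 14.

14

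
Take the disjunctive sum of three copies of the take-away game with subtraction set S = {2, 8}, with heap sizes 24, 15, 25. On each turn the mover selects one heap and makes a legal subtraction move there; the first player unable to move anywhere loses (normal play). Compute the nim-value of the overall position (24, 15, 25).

All heaps use S = {2, 8}:
G(0) = 0
G(1) = mex{} = 0
G(2) = mex{0} = 1
G(3) = mex{0} = 1
G(4) = mex{1} = 0
G(5) = mex{1} = 0
G(6) = mex{0} = 1
G(7) = mex{0} = 1
G(8) = mex{1,0} = 2
G(9) = mex{1,0} = 2
G(10) = mex{2,1} = 0
G(11) = mex{2,1} = 0
G(12) = mex{0,0} = 1
G(13) = mex{0,0} = 1
G(14) = mex{1,1} = 0
G(15) = mex{1,1} = 0
G(16) = mex{0,2} = 1
G(17) = mex{0,2} = 1
G(18) = mex{1,0} = 2
G(19) = mex{1,0} = 2
G(20) = mex{2,1} = 0
G(21) = mex{2,1} = 0
G(22) = mex{0,0} = 1
G(23) = mex{0,0} = 1
G(24) = mex{1,1} = 0
G(25) = mex{1,1} = 0
Heap A: G(24) = 0.
Heap B: G(15) = 0.
Heap C: G(25) = 0.
Combined Grundy value = 0 ⊕ 0 ⊕ 0 = 0.

0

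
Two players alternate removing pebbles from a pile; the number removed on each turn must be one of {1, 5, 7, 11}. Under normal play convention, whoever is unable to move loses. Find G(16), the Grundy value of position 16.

n :  0  1  2  3  4  5  6  7  8  9 10 11 12 13 14 15 16
G :  0  1  0  1  0  1  0  1  0  1  0  1  0  1  0  1  0

0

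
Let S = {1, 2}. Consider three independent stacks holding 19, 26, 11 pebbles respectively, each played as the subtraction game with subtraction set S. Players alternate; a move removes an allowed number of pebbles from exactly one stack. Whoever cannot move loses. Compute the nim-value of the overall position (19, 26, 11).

All stacks use S = {1, 2}:
G(0) = 0
G(1) = mex{0} = 1
G(2) = mex{1,0} = 2
G(3) = mex{2,1} = 0
G(4) = mex{0,2} = 1
G(5) = mex{1,0} = 2
G(6) = mex{2,1} = 0
G(7) = mex{0,2} = 1
G(8) = mex{1,0} = 2
G(9) = mex{2,1} = 0
G(10) = mex{0,2} = 1
G(11) = mex{1,0} = 2
G(12) = mex{2,1} = 0
G(13) = mex{0,2} = 1
G(14) = mex{1,0} = 2
G(15) = mex{2,1} = 0
G(16) = mex{0,2} = 1
G(17) = mex{1,0} = 2
G(18) = mex{2,1} = 0
G(19) = mex{0,2} = 1
G(20) = mex{1,0} = 2
G(21) = mex{2,1} = 0
G(22) = mex{0,2} = 1
G(23) = mex{1,0} = 2
G(24) = mex{2,1} = 0
G(25) = mex{0,2} = 1
G(26) = mex{1,0} = 2
Stack A: G(19) = 1.
Stack B: G(26) = 2.
Stack C: G(11) = 2.
Combined Grundy value = 1 ⊕ 2 ⊕ 2 = 1.

1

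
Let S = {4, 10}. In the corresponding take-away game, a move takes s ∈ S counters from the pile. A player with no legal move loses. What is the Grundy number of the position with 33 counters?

G(0) = 0
G(1) = mex{} = 0
G(2) = mex{} = 0
G(3) = mex{} = 0
G(4) = mex{0} = 1
G(5) = mex{0} = 1
G(6) = mex{0} = 1
G(7) = mex{0} = 1
G(8) = mex{1} = 0
G(9) = mex{1} = 0
G(10) = mex{1,0} = 2
G(11) = mex{1,0} = 2
G(12) = mex{0,0} = 1
G(13) = mex{0,0} = 1
G(14) = mex{2,1} = 0
G(15) = mex{2,1} = 0
G(16) = mex{1,1} = 0
G(17) = mex{1,1} = 0
G(18) = mex{0,0} = 1
G(19) = mex{0,0} = 1
G(20) = mex{0,2} = 1
G(21) = mex{0,2} = 1
G(22) = mex{1,1} = 0
G(23) = mex{1,1} = 0
G(24) = mex{1,0} = 2
G(25) = mex{1,0} = 2
G(26) = mex{0,0} = 1
G(27) = mex{0,0} = 1
G(28) = mex{2,1} = 0
G(29) = mex{2,1} = 0
G(30) = mex{1,1} = 0
G(31) = mex{1,1} = 0
G(32) = mex{0,0} = 1
G(33) = mex{0,0} = 1

1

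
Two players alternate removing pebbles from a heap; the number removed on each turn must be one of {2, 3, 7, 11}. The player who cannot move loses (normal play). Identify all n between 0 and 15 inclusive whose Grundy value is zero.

0, 1, 5, 6, 10, 14, 15

n :  0  1  2  3  4  5  6  7  8  9 10 11 12 13 14 15
G :  0  0  1  1  2  0  0  1  1  2  0  3  1  2  0  0
P-positions are exactly the n with G(n) = 0.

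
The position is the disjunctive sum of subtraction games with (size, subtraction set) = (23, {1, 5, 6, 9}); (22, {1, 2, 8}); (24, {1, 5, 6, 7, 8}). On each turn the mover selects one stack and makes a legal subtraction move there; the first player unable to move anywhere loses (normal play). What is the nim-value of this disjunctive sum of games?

1

Stack A, S = {1, 5, 6, 9}:
n :  0  1  2  3  4  5  6  7  8  9 10 11 12 13 14 15 16 17 18 19 20 21 22 23
G :  0  1  0  1  0  1  2  3  2  3  2  3  0  1  0  1  0  1  2  3  2  3  2  3
G_A(23) = 3.
Stack B, S = {1, 2, 8}:
n :  0  1  2  3  4  5  6  7  8  9 10 11 12 13 14 15 16 17 18 19 20 21 22
G :  0  1  2  0  1  2  0  1  2  0  1  2  0  1  2  0  1  2  0  1  2  0  1
G_B(22) = 1.
Stack C, S = {1, 5, 6, 7, 8}:
G(0) = 0
G(1) = mex{0} = 1
G(2) = mex{1} = 0
G(3) = mex{0} = 1
G(4) = mex{1} = 0
G(5) = mex{0,0} = 1
G(6) = mex{1,1,0} = 2
G(7) = mex{2,0,1,0} = 3
G(8) = mex{3,1,0,1,0} = 2
G(9) = mex{2,0,1,0,1} = 3
G(10) = mex{3,1,0,1,0} = 2
G(11) = mex{2,2,1,0,1} = 3
G(12) = mex{3,3,2,1,0} = 4
G(13) = mex{4,2,3,2,1} = 0
G(14) = mex{0,3,2,3,2} = 1
G(15) = mex{1,2,3,2,3} = 0
G(16) = mex{0,3,2,3,2} = 1
G(17) = mex{1,4,3,2,3} = 0
G(18) = mex{0,0,4,3,2} = 1
G(19) = mex{1,1,0,4,3} = 2
G(20) = mex{2,0,1,0,4} = 3
G(21) = mex{3,1,0,1,0} = 2
G(22) = mex{2,0,1,0,1} = 3
G(23) = mex{3,1,0,1,0} = 2
G(24) = mex{2,2,1,0,1} = 3
G_C(24) = 3.
Combined Grundy value = 3 ⊕ 1 ⊕ 3 = 1.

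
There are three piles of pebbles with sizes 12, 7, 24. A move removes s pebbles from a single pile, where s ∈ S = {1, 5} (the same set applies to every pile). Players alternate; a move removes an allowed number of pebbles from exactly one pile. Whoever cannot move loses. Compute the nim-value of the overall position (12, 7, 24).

1

All piles use S = {1, 5}:
G(0) = 0
G(1) = mex{0} = 1
G(2) = mex{1} = 0
G(3) = mex{0} = 1
G(4) = mex{1} = 0
G(5) = mex{0,0} = 1
G(6) = mex{1,1} = 0
G(7) = mex{0,0} = 1
G(8) = mex{1,1} = 0
G(9) = mex{0,0} = 1
G(10) = mex{1,1} = 0
G(11) = mex{0,0} = 1
G(12) = mex{1,1} = 0
G(13) = mex{0,0} = 1
G(14) = mex{1,1} = 0
G(15) = mex{0,0} = 1
G(16) = mex{1,1} = 0
G(17) = mex{0,0} = 1
G(18) = mex{1,1} = 0
G(19) = mex{0,0} = 1
G(20) = mex{1,1} = 0
G(21) = mex{0,0} = 1
G(22) = mex{1,1} = 0
G(23) = mex{0,0} = 1
G(24) = mex{1,1} = 0
Pile A: G(12) = 0.
Pile B: G(7) = 1.
Pile C: G(24) = 0.
Combined Grundy value = 0 ⊕ 1 ⊕ 0 = 1.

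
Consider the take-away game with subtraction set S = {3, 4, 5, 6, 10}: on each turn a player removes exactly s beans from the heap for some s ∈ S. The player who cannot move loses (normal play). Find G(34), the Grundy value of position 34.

0

n :  0  1  2  3  4  5  6  7  8  9 10 11 12 13 14 15 16 17 18 19 20 21 22 23 24 25 26 27 28 29 30 31 32 33 34
G :  0  0  0  1  1  1  2  2  2  0  3  3  1  4  4  2  0  0  0  1  1  1  2  2  2  0  3  3  1  4  4  2  0  0  0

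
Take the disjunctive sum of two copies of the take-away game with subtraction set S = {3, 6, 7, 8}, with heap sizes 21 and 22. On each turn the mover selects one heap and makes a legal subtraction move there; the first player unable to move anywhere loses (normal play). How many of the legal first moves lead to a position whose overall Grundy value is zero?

All heaps use S = {3, 6, 7, 8}:
G(0) = 0
G(1) = mex{} = 0
G(2) = mex{} = 0
G(3) = mex{0} = 1
G(4) = mex{0} = 1
G(5) = mex{0} = 1
G(6) = mex{1,0} = 2
G(7) = mex{1,0,0} = 2
G(8) = mex{1,0,0,0} = 2
G(9) = mex{2,1,0,0} = 3
G(10) = mex{2,1,1,0} = 3
G(11) = mex{2,1,1,1} = 0
G(12) = mex{3,2,1,1} = 0
G(13) = mex{3,2,2,1} = 0
G(14) = mex{0,2,2,2} = 1
G(15) = mex{0,3,2,2} = 1
G(16) = mex{0,3,3,2} = 1
G(17) = mex{1,0,3,3} = 2
G(18) = mex{1,0,0,3} = 2
G(19) = mex{1,0,0,0} = 2
G(20) = mex{2,1,0,0} = 3
G(21) = mex{2,1,1,0} = 3
G(22) = mex{2,1,1,1} = 0
Heap A: G(21) = 3.
Heap B: G(22) = 0.
Combined Grundy value = 3 ⊕ 0 = 3.
A winning move leaves total XOR = 0, i.e. changes one component's Grundy value g to g ⊕ X where X is the current total.
Heap A: need g' = 3⊕3 = 0. Options: 21−3→G=2, 21−6→G=1, 21−7→G=1, 21−8→G=0. Hits: 1.
Heap B: need g' = 0⊕3 = 3. Options: 22−3→G=2, 22−6→G=1, 22−7→G=1, 22−8→G=1. Hits: 0.

1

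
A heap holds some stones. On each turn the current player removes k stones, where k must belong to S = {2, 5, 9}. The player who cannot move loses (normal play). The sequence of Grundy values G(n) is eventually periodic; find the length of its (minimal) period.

n :  0  1  2  3  4  5  6  7  8  9 10 11 12 13 14 15 16 17
G :  0  0  1  1  0  2  1  0  0  1  1  0  2  1  0  0  1  1
G(n+7) = G(n) holds for n = 0,…,8 (a full window of length max(S) = 9), so the sequence is purely periodic with period 7.

7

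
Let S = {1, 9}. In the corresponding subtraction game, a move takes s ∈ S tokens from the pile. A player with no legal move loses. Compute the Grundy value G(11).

n :  0  1  2  3  4  5  6  7  8  9 10 11
G :  0  1  0  1  0  1  0  1  0  1  0  1

1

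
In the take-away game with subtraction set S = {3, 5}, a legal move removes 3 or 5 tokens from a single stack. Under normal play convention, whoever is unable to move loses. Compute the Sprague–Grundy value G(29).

1

n :  0  1  2  3  4  5  6  7  8  9 10 11 12 13 14 15 16 17 18 19 20 21 22 23 24 25 26 27 28 29
G :  0  0  0  1  1  1  2  2  0  0  0  1  1  1  2  2  0  0  0  1  1  1  2  2  0  0  0  1  1  1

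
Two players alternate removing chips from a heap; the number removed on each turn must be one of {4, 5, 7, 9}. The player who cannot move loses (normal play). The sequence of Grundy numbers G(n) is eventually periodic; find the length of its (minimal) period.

G(0) = 0
G(1) = mex{} = 0
G(2) = mex{} = 0
G(3) = mex{} = 0
G(4) = mex{0} = 1
G(5) = mex{0,0} = 1
G(6) = mex{0,0} = 1
G(7) = mex{0,0,0} = 1
G(8) = mex{1,0,0} = 2
G(9) = mex{1,1,0,0} = 2
G(10) = mex{1,1,0,0} = 2
G(11) = mex{1,1,1,0} = 2
G(12) = mex{2,1,1,0} = 3
G(13) = mex{2,2,1,1} = 0
G(14) = mex{2,2,1,1} = 0
G(15) = mex{2,2,2,1} = 0
G(16) = mex{3,2,2,1} = 0
G(17) = mex{0,3,2,2} = 1
G(18) = mex{0,0,2,2} = 1
G(19) = mex{0,0,3,2} = 1
G(20) = mex{0,0,0,2} = 1
G(21) = mex{1,0,0,3} = 2
G(22) = mex{1,1,0,0} = 2
G(23) = mex{1,1,0,0} = 2
G(24) = mex{1,1,1,0} = 2
G(25) = mex{2,1,1,0} = 3
G(26) = mex{2,2,1,1} = 0
G(27) = mex{2,2,1,1} = 0
G(n+13) = G(n) holds for n = 0,…,8 (a full window of length max(S) = 9), so the sequence is purely periodic with period 13.

13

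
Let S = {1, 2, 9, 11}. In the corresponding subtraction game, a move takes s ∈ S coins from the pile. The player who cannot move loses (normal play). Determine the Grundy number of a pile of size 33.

G(0) = 0
G(1) = mex{0} = 1
G(2) = mex{1,0} = 2
G(3) = mex{2,1} = 0
G(4) = mex{0,2} = 1
G(5) = mex{1,0} = 2
G(6) = mex{2,1} = 0
G(7) = mex{0,2} = 1
G(8) = mex{1,0} = 2
G(9) = mex{2,1,0} = 3
G(10) = mex{3,2,1} = 0
G(11) = mex{0,3,2,0} = 1
G(12) = mex{1,0,0,1} = 2
G(13) = mex{2,1,1,2} = 0
G(14) = mex{0,2,2,0} = 1
G(15) = mex{1,0,0,1} = 2
G(16) = mex{2,1,1,2} = 0
G(17) = mex{0,2,2,0} = 1
G(18) = mex{1,0,3,1} = 2
G(19) = mex{2,1,0,2} = 3
G(20) = mex{3,2,1,3} = 0
G(21) = mex{0,3,2,0} = 1
G(22) = mex{1,0,0,1} = 2
G(23) = mex{2,1,1,2} = 0
G(24) = mex{0,2,2,0} = 1
G(25) = mex{1,0,0,1} = 2
G(26) = mex{2,1,1,2} = 0
G(27) = mex{0,2,2,0} = 1
G(28) = mex{1,0,3,1} = 2
G(29) = mex{2,1,0,2} = 3
G(30) = mex{3,2,1,3} = 0
G(31) = mex{0,3,2,0} = 1
G(32) = mex{1,0,0,1} = 2
G(33) = mex{2,1,1,2} = 0

0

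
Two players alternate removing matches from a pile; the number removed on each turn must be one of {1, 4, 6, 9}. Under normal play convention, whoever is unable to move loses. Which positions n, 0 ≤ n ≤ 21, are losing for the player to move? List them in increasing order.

0, 2, 5, 7, 10, 12, 15, 17, 20

G(0) = 0
G(1) = mex{0} = 1
G(2) = mex{1} = 0
G(3) = mex{0} = 1
G(4) = mex{1,0} = 2
G(5) = mex{2,1} = 0
G(6) = mex{0,0,0} = 1
G(7) = mex{1,1,1} = 0
G(8) = mex{0,2,0} = 1
G(9) = mex{1,0,1,0} = 2
G(10) = mex{2,1,2,1} = 0
G(11) = mex{0,0,0,0} = 1
G(12) = mex{1,1,1,1} = 0
G(13) = mex{0,2,0,2} = 1
G(14) = mex{1,0,1,0} = 2
G(15) = mex{2,1,2,1} = 0
G(16) = mex{0,0,0,0} = 1
G(17) = mex{1,1,1,1} = 0
G(18) = mex{0,2,0,2} = 1
G(19) = mex{1,0,1,0} = 2
G(20) = mex{2,1,2,1} = 0
G(21) = mex{0,0,0,0} = 1
P-positions are exactly the n with G(n) = 0.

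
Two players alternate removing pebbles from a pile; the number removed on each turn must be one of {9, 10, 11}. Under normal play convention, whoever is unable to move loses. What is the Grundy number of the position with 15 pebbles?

1

G(0) = 0
G(1) = mex{} = 0
G(2) = mex{} = 0
G(3) = mex{} = 0
G(4) = mex{} = 0
G(5) = mex{} = 0
G(6) = mex{} = 0
G(7) = mex{} = 0
G(8) = mex{} = 0
G(9) = mex{0} = 1
G(10) = mex{0,0} = 1
G(11) = mex{0,0,0} = 1
G(12) = mex{0,0,0} = 1
G(13) = mex{0,0,0} = 1
G(14) = mex{0,0,0} = 1
G(15) = mex{0,0,0} = 1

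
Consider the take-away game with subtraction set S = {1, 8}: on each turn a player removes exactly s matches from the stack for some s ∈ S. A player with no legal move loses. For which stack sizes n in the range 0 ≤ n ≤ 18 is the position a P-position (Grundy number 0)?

0, 2, 4, 6, 9, 11, 13, 15, 18

G(0) = 0
G(1) = mex{0} = 1
G(2) = mex{1} = 0
G(3) = mex{0} = 1
G(4) = mex{1} = 0
G(5) = mex{0} = 1
G(6) = mex{1} = 0
G(7) = mex{0} = 1
G(8) = mex{1,0} = 2
G(9) = mex{2,1} = 0
G(10) = mex{0,0} = 1
G(11) = mex{1,1} = 0
G(12) = mex{0,0} = 1
G(13) = mex{1,1} = 0
G(14) = mex{0,0} = 1
G(15) = mex{1,1} = 0
G(16) = mex{0,2} = 1
G(17) = mex{1,0} = 2
G(18) = mex{2,1} = 0
P-positions are exactly the n with G(n) = 0.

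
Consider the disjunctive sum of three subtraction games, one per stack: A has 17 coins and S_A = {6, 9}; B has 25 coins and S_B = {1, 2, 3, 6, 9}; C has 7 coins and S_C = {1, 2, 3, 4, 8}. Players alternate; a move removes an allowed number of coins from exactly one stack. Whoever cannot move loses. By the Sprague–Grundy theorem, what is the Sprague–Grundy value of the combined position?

3

Stack A, S = {6, 9}:
n :  0  1  2  3  4  5  6  7  8  9 10 11 12 13 14 15 16 17
G :  0  0  0  0  0  0  1  1  1  1  1  1  2  2  2  0  0  0
G_A(17) = 0.
Stack B, S = {1, 2, 3, 6, 9}:
G(0) = 0
G(1) = mex{0} = 1
G(2) = mex{1,0} = 2
G(3) = mex{2,1,0} = 3
G(4) = mex{3,2,1} = 0
G(5) = mex{0,3,2} = 1
G(6) = mex{1,0,3,0} = 2
G(7) = mex{2,1,0,1} = 3
G(8) = mex{3,2,1,2} = 0
G(9) = mex{0,3,2,3,0} = 1
G(10) = mex{1,0,3,0,1} = 2
G(11) = mex{2,1,0,1,2} = 3
G(12) = mex{3,2,1,2,3} = 0
G(13) = mex{0,3,2,3,0} = 1
G(14) = mex{1,0,3,0,1} = 2
G(15) = mex{2,1,0,1,2} = 3
G(16) = mex{3,2,1,2,3} = 0
G(17) = mex{0,3,2,3,0} = 1
G(18) = mex{1,0,3,0,1} = 2
G(19) = mex{2,1,0,1,2} = 3
G(20) = mex{3,2,1,2,3} = 0
G(21) = mex{0,3,2,3,0} = 1
G(22) = mex{1,0,3,0,1} = 2
G(23) = mex{2,1,0,1,2} = 3
G(24) = mex{3,2,1,2,3} = 0
G(25) = mex{0,3,2,3,0} = 1
G_B(25) = 1.
Stack C, S = {1, 2, 3, 4, 8}:
G(0) = 0
G(1) = mex{0} = 1
G(2) = mex{1,0} = 2
G(3) = mex{2,1,0} = 3
G(4) = mex{3,2,1,0} = 4
G(5) = mex{4,3,2,1} = 0
G(6) = mex{0,4,3,2} = 1
G(7) = mex{1,0,4,3} = 2
G_C(7) = 2.
Combined Grundy value = 0 ⊕ 1 ⊕ 2 = 3.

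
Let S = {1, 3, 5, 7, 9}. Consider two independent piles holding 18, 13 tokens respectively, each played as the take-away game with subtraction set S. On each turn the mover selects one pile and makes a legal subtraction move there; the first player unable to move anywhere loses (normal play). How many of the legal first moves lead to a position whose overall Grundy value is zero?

10

All piles use S = {1, 3, 5, 7, 9}:
G(0) = 0
G(1) = mex{0} = 1
G(2) = mex{1} = 0
G(3) = mex{0,0} = 1
G(4) = mex{1,1} = 0
G(5) = mex{0,0,0} = 1
G(6) = mex{1,1,1} = 0
G(7) = mex{0,0,0,0} = 1
G(8) = mex{1,1,1,1} = 0
G(9) = mex{0,0,0,0,0} = 1
G(10) = mex{1,1,1,1,1} = 0
G(11) = mex{0,0,0,0,0} = 1
G(12) = mex{1,1,1,1,1} = 0
G(13) = mex{0,0,0,0,0} = 1
G(14) = mex{1,1,1,1,1} = 0
G(15) = mex{0,0,0,0,0} = 1
G(16) = mex{1,1,1,1,1} = 0
G(17) = mex{0,0,0,0,0} = 1
G(18) = mex{1,1,1,1,1} = 0
Pile A: G(18) = 0.
Pile B: G(13) = 1.
Combined Grundy value = 0 ⊕ 1 = 1.
A winning move leaves total XOR = 0, i.e. changes one component's Grundy value g to g ⊕ X where X is the current total.
Pile A: need g' = 0⊕1 = 1. Options: 18−1→G=1, 18−3→G=1, 18−5→G=1, 18−7→G=1, 18−9→G=1. Hits: 5.
Pile B: need g' = 1⊕1 = 0. Options: 13−1→G=0, 13−3→G=0, 13−5→G=0, 13−7→G=0, 13−9→G=0. Hits: 5.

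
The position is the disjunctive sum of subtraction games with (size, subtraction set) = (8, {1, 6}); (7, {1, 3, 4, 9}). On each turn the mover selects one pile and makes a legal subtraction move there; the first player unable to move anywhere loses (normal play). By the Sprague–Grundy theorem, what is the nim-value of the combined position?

Pile A, S = {1, 6}:
G(0) = 0
G(1) = mex{0} = 1
G(2) = mex{1} = 0
G(3) = mex{0} = 1
G(4) = mex{1} = 0
G(5) = mex{0} = 1
G(6) = mex{1,0} = 2
G(7) = mex{2,1} = 0
G(8) = mex{0,0} = 1
G_A(8) = 1.
Pile B, S = {1, 3, 4, 9}:
G(0) = 0
G(1) = mex{0} = 1
G(2) = mex{1} = 0
G(3) = mex{0,0} = 1
G(4) = mex{1,1,0} = 2
G(5) = mex{2,0,1} = 3
G(6) = mex{3,1,0} = 2
G(7) = mex{2,2,1} = 0
G_B(7) = 0.
Combined Grundy value = 1 ⊕ 0 = 1.

1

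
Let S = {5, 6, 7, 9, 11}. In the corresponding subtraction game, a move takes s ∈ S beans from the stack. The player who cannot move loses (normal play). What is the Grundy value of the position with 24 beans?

1

n :  0  1  2  3  4  5  6  7  8  9 10 11 12 13 14 15 16 17 18 19 20 21 22 23 24
G :  0  0  0  0  0  1  1  1  1  1  2  2  2  2  2  3  0  0  0  0  0  1  1  1  1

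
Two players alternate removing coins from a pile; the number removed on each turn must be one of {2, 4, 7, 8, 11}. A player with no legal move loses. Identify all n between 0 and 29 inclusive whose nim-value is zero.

0, 1, 6, 15, 16, 21

G(0) = 0
G(1) = mex{} = 0
G(2) = mex{0} = 1
G(3) = mex{0} = 1
G(4) = mex{1,0} = 2
G(5) = mex{1,0} = 2
G(6) = mex{2,1} = 0
G(7) = mex{2,1,0} = 3
G(8) = mex{0,2,0,0} = 1
G(9) = mex{3,2,1,0} = 4
G(10) = mex{1,0,1,1} = 2
G(11) = mex{4,3,2,1,0} = 5
G(12) = mex{2,1,2,2,0} = 3
G(13) = mex{5,4,0,2,1} = 3
G(14) = mex{3,2,3,0,1} = 4
G(15) = mex{3,5,1,3,2} = 0
G(16) = mex{4,3,4,1,2} = 0
G(17) = mex{0,3,2,4,0} = 1
G(18) = mex{0,4,5,2,3} = 1
G(19) = mex{1,0,3,5,1} = 2
G(20) = mex{1,0,3,3,4} = 2
G(21) = mex{2,1,4,3,2} = 0
G(22) = mex{2,1,0,4,5} = 3
G(23) = mex{0,2,0,0,3} = 1
G(24) = mex{3,2,1,0,3} = 4
G(25) = mex{1,0,1,1,4} = 2
G(26) = mex{4,3,2,1,0} = 5
G(27) = mex{2,1,2,2,0} = 3
G(28) = mex{5,4,0,2,1} = 3
G(29) = mex{3,2,3,0,1} = 4
P-positions are exactly the n with G(n) = 0.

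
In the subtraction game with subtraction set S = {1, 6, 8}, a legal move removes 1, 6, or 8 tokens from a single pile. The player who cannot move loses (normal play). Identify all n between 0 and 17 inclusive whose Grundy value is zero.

G(0) = 0
G(1) = mex{0} = 1
G(2) = mex{1} = 0
G(3) = mex{0} = 1
G(4) = mex{1} = 0
G(5) = mex{0} = 1
G(6) = mex{1,0} = 2
G(7) = mex{2,1} = 0
G(8) = mex{0,0,0} = 1
G(9) = mex{1,1,1} = 0
G(10) = mex{0,0,0} = 1
G(11) = mex{1,1,1} = 0
G(12) = mex{0,2,0} = 1
G(13) = mex{1,0,1} = 2
G(14) = mex{2,1,2} = 0
G(15) = mex{0,0,0} = 1
G(16) = mex{1,1,1} = 0
G(17) = mex{0,0,0} = 1
P-positions are exactly the n with G(n) = 0.

0, 2, 4, 7, 9, 11, 14, 16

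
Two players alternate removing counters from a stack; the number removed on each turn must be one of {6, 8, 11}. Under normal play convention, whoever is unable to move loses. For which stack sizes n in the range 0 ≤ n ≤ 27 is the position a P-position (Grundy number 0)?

G(0) = 0
G(1) = mex{} = 0
G(2) = mex{} = 0
G(3) = mex{} = 0
G(4) = mex{} = 0
G(5) = mex{} = 0
G(6) = mex{0} = 1
G(7) = mex{0} = 1
G(8) = mex{0,0} = 1
G(9) = mex{0,0} = 1
G(10) = mex{0,0} = 1
G(11) = mex{0,0,0} = 1
G(12) = mex{1,0,0} = 2
G(13) = mex{1,0,0} = 2
G(14) = mex{1,1,0} = 2
G(15) = mex{1,1,0} = 2
G(16) = mex{1,1,0} = 2
G(17) = mex{1,1,1} = 0
G(18) = mex{2,1,1} = 0
G(19) = mex{2,1,1} = 0
G(20) = mex{2,2,1} = 0
G(21) = mex{2,2,1} = 0
G(22) = mex{2,2,1} = 0
G(23) = mex{0,2,2} = 1
G(24) = mex{0,2,2} = 1
G(25) = mex{0,0,2} = 1
G(26) = mex{0,0,2} = 1
G(27) = mex{0,0,2} = 1
P-positions are exactly the n with G(n) = 0.

0, 1, 2, 3, 4, 5, 17, 18, 19, 20, 21, 22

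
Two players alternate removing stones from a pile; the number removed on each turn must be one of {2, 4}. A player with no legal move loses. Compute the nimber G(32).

n :  0  1  2  3  4  5  6  7  8  9 10 11 12 13 14 15 16 17 18 19 20 21 22 23 24 25 26 27 28 29 30 31 32
G :  0  0  1  1  2  2  0  0  1  1  2  2  0  0  1  1  2  2  0  0  1  1  2  2  0  0  1  1  2  2  0  0  1

1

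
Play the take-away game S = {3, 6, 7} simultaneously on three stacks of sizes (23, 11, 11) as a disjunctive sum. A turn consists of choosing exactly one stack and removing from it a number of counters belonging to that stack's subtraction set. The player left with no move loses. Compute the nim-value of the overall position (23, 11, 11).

1

All stacks use S = {3, 6, 7}:
n :  0  1  2  3  4  5  6  7  8  9 10 11 12 13 14 15 16 17 18 19 20 21 22 23
G :  0  0  0  1  1  1  2  2  2  3  0  0  0  1  1  1  2  2  2  3  0  0  0  1
Stack A: G(23) = 1.
Stack B: G(11) = 0.
Stack C: G(11) = 0.
Combined Grundy value = 1 ⊕ 0 ⊕ 0 = 1.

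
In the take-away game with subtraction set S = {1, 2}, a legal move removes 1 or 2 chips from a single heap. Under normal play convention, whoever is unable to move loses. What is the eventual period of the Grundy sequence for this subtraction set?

G(0) = 0
G(1) = mex{0} = 1
G(2) = mex{1,0} = 2
G(3) = mex{2,1} = 0
G(4) = mex{0,2} = 1
G(5) = mex{1,0} = 2
G(6) = mex{2,1} = 0
G(7) = mex{0,2} = 1
G(8) = mex{1,0} = 2
G(9) = mex{2,1} = 0
G(10) = mex{0,2} = 1
G(11) = mex{1,0} = 2
G(12) = mex{2,1} = 0
G(13) = mex{0,2} = 1
G(14) = mex{1,0} = 2
G(n+3) = G(n) holds for n = 0,…,1 (a full window of length max(S) = 2), so the sequence is purely periodic with period 3.

3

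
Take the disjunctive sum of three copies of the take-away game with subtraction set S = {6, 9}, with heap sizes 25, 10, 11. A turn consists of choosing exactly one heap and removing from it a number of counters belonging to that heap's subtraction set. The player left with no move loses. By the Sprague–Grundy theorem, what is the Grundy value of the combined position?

1

All heaps use S = {6, 9}:
n :  0  1  2  3  4  5  6  7  8  9 10 11 12 13 14 15 16 17 18 19 20 21 22 23 24 25
G :  0  0  0  0  0  0  1  1  1  1  1  1  2  2  2  0  0  0  0  0  0  1  1  1  1  1
Heap A: G(25) = 1.
Heap B: G(10) = 1.
Heap C: G(11) = 1.
Combined Grundy value = 1 ⊕ 1 ⊕ 1 = 1.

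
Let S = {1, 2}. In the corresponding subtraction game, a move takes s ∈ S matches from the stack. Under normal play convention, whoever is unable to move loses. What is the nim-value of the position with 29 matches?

2

n :  0  1  2  3  4  5  6  7  8  9 10 11 12 13 14 15 16 17 18 19 20 21 22 23 24 25 26 27 28 29
G :  0  1  2  0  1  2  0  1  2  0  1  2  0  1  2  0  1  2  0  1  2  0  1  2  0  1  2  0  1  2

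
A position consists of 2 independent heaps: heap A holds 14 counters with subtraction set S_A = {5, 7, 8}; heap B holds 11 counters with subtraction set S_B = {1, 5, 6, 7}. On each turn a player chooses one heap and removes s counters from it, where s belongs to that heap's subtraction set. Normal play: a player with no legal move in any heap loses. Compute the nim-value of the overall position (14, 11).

Heap A, S = {5, 7, 8}:
n :  0  1  2  3  4  5  6  7  8  9 10 11 12 13 14
G :  0  0  0  0  0  1  1  1  1  1  2  2  2  0  0
G_A(14) = 0.
Heap B, S = {1, 5, 6, 7}:
G(0) = 0
G(1) = mex{0} = 1
G(2) = mex{1} = 0
G(3) = mex{0} = 1
G(4) = mex{1} = 0
G(5) = mex{0,0} = 1
G(6) = mex{1,1,0} = 2
G(7) = mex{2,0,1,0} = 3
G(8) = mex{3,1,0,1} = 2
G(9) = mex{2,0,1,0} = 3
G(10) = mex{3,1,0,1} = 2
G(11) = mex{2,2,1,0} = 3
G_B(11) = 3.
Combined Grundy value = 0 ⊕ 3 = 3.

3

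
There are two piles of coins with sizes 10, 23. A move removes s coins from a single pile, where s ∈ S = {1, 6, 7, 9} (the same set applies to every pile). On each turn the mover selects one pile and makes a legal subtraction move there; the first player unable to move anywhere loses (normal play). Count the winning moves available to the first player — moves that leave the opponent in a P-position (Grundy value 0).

2

All piles use S = {1, 6, 7, 9}:
n :  0  1  2  3  4  5  6  7  8  9 10 11 12 13 14 15 16 17 18 19 20 21 22 23
G :  0  1  0  1  0  1  2  3  2  3  2  3  0  1  0  1  0  1  2  3  2  3  2  3
Pile A: G(10) = 2.
Pile B: G(23) = 3.
Combined Grundy value = 2 ⊕ 3 = 1.
A winning move leaves total XOR = 0, i.e. changes one component's Grundy value g to g ⊕ X where X is the current total.
Pile A: need g' = 2⊕1 = 3. Options: 10−1→G=3, 10−6→G=0, 10−7→G=1, 10−9→G=1. Hits: 1.
Pile B: need g' = 3⊕1 = 2. Options: 23−1→G=2, 23−6→G=1, 23−7→G=0, 23−9→G=0. Hits: 1.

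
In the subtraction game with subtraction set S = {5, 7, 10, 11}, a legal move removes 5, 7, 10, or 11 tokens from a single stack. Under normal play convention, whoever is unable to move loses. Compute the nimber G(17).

n :  0  1  2  3  4  5  6  7  8  9 10 11 12 13 14 15 16 17
G :  0  0  0  0  0  1  1  1  1  1  2  2  2  2  2  3  0  0

0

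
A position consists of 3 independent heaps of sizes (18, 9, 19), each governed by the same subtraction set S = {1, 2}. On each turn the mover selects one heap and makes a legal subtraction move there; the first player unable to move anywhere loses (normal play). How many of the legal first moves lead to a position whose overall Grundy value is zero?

All heaps use S = {1, 2}:
G(0) = 0
G(1) = mex{0} = 1
G(2) = mex{1,0} = 2
G(3) = mex{2,1} = 0
G(4) = mex{0,2} = 1
G(5) = mex{1,0} = 2
G(6) = mex{2,1} = 0
G(7) = mex{0,2} = 1
G(8) = mex{1,0} = 2
G(9) = mex{2,1} = 0
G(10) = mex{0,2} = 1
G(11) = mex{1,0} = 2
G(12) = mex{2,1} = 0
G(13) = mex{0,2} = 1
G(14) = mex{1,0} = 2
G(15) = mex{2,1} = 0
G(16) = mex{0,2} = 1
G(17) = mex{1,0} = 2
G(18) = mex{2,1} = 0
G(19) = mex{0,2} = 1
Heap A: G(18) = 0.
Heap B: G(9) = 0.
Heap C: G(19) = 1.
Combined Grundy value = 0 ⊕ 0 ⊕ 1 = 1.
A winning move leaves total XOR = 0, i.e. changes one component's Grundy value g to g ⊕ X where X is the current total.
Heap A: need g' = 0⊕1 = 1. Options: 18−1→G=2, 18−2→G=1. Hits: 1.
Heap B: need g' = 0⊕1 = 1. Options: 9−1→G=2, 9−2→G=1. Hits: 1.
Heap C: need g' = 1⊕1 = 0. Options: 19−1→G=0, 19−2→G=2. Hits: 1.

3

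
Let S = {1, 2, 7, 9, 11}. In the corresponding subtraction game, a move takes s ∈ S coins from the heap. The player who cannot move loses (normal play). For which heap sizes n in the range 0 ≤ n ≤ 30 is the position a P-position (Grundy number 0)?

0, 3, 6, 16, 19, 22

G(0) = 0
G(1) = mex{0} = 1
G(2) = mex{1,0} = 2
G(3) = mex{2,1} = 0
G(4) = mex{0,2} = 1
G(5) = mex{1,0} = 2
G(6) = mex{2,1} = 0
G(7) = mex{0,2,0} = 1
G(8) = mex{1,0,1} = 2
G(9) = mex{2,1,2,0} = 3
G(10) = mex{3,2,0,1} = 4
G(11) = mex{4,3,1,2,0} = 5
G(12) = mex{5,4,2,0,1} = 3
G(13) = mex{3,5,0,1,2} = 4
G(14) = mex{4,3,1,2,0} = 5
G(15) = mex{5,4,2,0,1} = 3
G(16) = mex{3,5,3,1,2} = 0
G(17) = mex{0,3,4,2,0} = 1
G(18) = mex{1,0,5,3,1} = 2
G(19) = mex{2,1,3,4,2} = 0
G(20) = mex{0,2,4,5,3} = 1
G(21) = mex{1,0,5,3,4} = 2
G(22) = mex{2,1,3,4,5} = 0
G(23) = mex{0,2,0,5,3} = 1
G(24) = mex{1,0,1,3,4} = 2
G(25) = mex{2,1,2,0,5} = 3
G(26) = mex{3,2,0,1,3} = 4
G(27) = mex{4,3,1,2,0} = 5
G(28) = mex{5,4,2,0,1} = 3
G(29) = mex{3,5,0,1,2} = 4
G(30) = mex{4,3,1,2,0} = 5
P-positions are exactly the n with G(n) = 0.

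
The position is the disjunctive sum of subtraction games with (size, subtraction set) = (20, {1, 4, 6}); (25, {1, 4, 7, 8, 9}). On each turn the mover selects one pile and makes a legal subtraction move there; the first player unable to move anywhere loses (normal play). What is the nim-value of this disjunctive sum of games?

Pile A, S = {1, 4, 6}:
G(0) = 0
G(1) = mex{0} = 1
G(2) = mex{1} = 0
G(3) = mex{0} = 1
G(4) = mex{1,0} = 2
G(5) = mex{2,1} = 0
G(6) = mex{0,0,0} = 1
G(7) = mex{1,1,1} = 0
G(8) = mex{0,2,0} = 1
G(9) = mex{1,0,1} = 2
G(10) = mex{2,1,2} = 0
G(11) = mex{0,0,0} = 1
G(12) = mex{1,1,1} = 0
G(13) = mex{0,2,0} = 1
G(14) = mex{1,0,1} = 2
G(15) = mex{2,1,2} = 0
G(16) = mex{0,0,0} = 1
G(17) = mex{1,1,1} = 0
G(18) = mex{0,2,0} = 1
G(19) = mex{1,0,1} = 2
G(20) = mex{2,1,2} = 0
G_A(20) = 0.
Pile B, S = {1, 4, 7, 8, 9}:
n :  0  1  2  3  4  5  6  7  8  9 10 11 12 13 14 15 16 17 18 19 20 21 22 23 24 25
G :  0  1  0  1  2  0  1  2  3  2  3  4  5  3  4  0  1  0  1  2  0  1  2  3  2  3
G_B(25) = 3.
Combined Grundy value = 0 ⊕ 3 = 3.

3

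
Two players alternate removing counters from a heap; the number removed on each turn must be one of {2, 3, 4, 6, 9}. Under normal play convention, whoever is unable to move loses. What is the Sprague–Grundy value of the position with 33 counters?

G(0) = 0
G(1) = mex{} = 0
G(2) = mex{0} = 1
G(3) = mex{0,0} = 1
G(4) = mex{1,0,0} = 2
G(5) = mex{1,1,0} = 2
G(6) = mex{2,1,1,0} = 3
G(7) = mex{2,2,1,0} = 3
G(8) = mex{3,2,2,1} = 0
G(9) = mex{3,3,2,1,0} = 4
G(10) = mex{0,3,3,2,0} = 1
G(11) = mex{4,0,3,2,1} = 5
G(12) = mex{1,4,0,3,1} = 2
G(13) = mex{5,1,4,3,2} = 0
G(14) = mex{2,5,1,0,2} = 3
G(15) = mex{0,2,5,4,3} = 1
G(16) = mex{3,0,2,1,3} = 4
G(17) = mex{1,3,0,5,0} = 2
G(18) = mex{4,1,3,2,4} = 0
G(19) = mex{2,4,1,0,1} = 3
G(20) = mex{0,2,4,3,5} = 1
G(21) = mex{3,0,2,1,2} = 4
G(22) = mex{1,3,0,4,0} = 2
G(23) = mex{4,1,3,2,3} = 0
G(24) = mex{2,4,1,0,1} = 3
G(25) = mex{0,2,4,3,4} = 1
G(26) = mex{3,0,2,1,2} = 4
G(27) = mex{1,3,0,4,0} = 2
G(28) = mex{4,1,3,2,3} = 0
G(29) = mex{2,4,1,0,1} = 3
G(30) = mex{0,2,4,3,4} = 1
G(31) = mex{3,0,2,1,2} = 4
G(32) = mex{1,3,0,4,0} = 2
G(33) = mex{4,1,3,2,3} = 0

0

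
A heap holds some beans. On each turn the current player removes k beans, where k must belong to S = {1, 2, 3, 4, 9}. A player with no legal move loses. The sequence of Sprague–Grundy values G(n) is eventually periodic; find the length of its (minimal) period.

5

G(0) = 0
G(1) = mex{0} = 1
G(2) = mex{1,0} = 2
G(3) = mex{2,1,0} = 3
G(4) = mex{3,2,1,0} = 4
G(5) = mex{4,3,2,1} = 0
G(6) = mex{0,4,3,2} = 1
G(7) = mex{1,0,4,3} = 2
G(8) = mex{2,1,0,4} = 3
G(9) = mex{3,2,1,0,0} = 4
G(10) = mex{4,3,2,1,1} = 0
G(11) = mex{0,4,3,2,2} = 1
G(12) = mex{1,0,4,3,3} = 2
G(13) = mex{2,1,0,4,4} = 3
G(14) = mex{3,2,1,0,0} = 4
G(15) = mex{4,3,2,1,1} = 0
G(n+5) = G(n) holds for n = 0,…,8 (a full window of length max(S) = 9), so the sequence is purely periodic with period 5.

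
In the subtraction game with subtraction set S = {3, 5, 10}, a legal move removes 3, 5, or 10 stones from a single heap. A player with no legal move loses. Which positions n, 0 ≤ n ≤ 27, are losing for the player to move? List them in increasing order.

0, 1, 2, 8, 9, 15, 16, 17, 23, 24

n :  0  1  2  3  4  5  6  7  8  9 10 11 12 13 14 15 16 17 18 19 20 21 22 23 24 25 26 27
G :  0  0  0  1  1  1  2  2  0  0  3  1  1  2  2  0  0  0  1  1  1  2  2  0  0  3  1  1
P-positions are exactly the n with G(n) = 0.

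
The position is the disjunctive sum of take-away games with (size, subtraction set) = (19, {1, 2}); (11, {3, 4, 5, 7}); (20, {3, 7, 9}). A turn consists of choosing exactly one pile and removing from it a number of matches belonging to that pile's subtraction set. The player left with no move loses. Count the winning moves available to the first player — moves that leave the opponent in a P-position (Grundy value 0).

Pile A, S = {1, 2}:
n :  0  1  2  3  4  5  6  7  8  9 10 11 12 13 14 15 16 17 18 19
G :  0  1  2  0  1  2  0  1  2  0  1  2  0  1  2  0  1  2  0  1
G_A(19) = 1.
Pile B, S = {3, 4, 5, 7}:
G(0) = 0
G(1) = mex{} = 0
G(2) = mex{} = 0
G(3) = mex{0} = 1
G(4) = mex{0,0} = 1
G(5) = mex{0,0,0} = 1
G(6) = mex{1,0,0} = 2
G(7) = mex{1,1,0,0} = 2
G(8) = mex{1,1,1,0} = 2
G(9) = mex{2,1,1,0} = 3
G(10) = mex{2,2,1,1} = 0
G(11) = mex{2,2,2,1} = 0
G_B(11) = 0.
Pile C, S = {3, 7, 9}:
n :  0  1  2  3  4  5  6  7  8  9 10 11 12 13 14 15 16 17 18 19 20
G :  0  0  0  1  1  1  0  2  2  1  3  3  0  2  0  1  0  1  0  1  0
G_C(20) = 0.
Combined Grundy value = 1 ⊕ 0 ⊕ 0 = 1.
A winning move leaves total XOR = 0, i.e. changes one component's Grundy value g to g ⊕ X where X is the current total.
Pile A: need g' = 1⊕1 = 0. Options: 19−1→G=0, 19−2→G=2. Hits: 1.
Pile B: need g' = 0⊕1 = 1. Options: 11−3→G=2, 11−4→G=2, 11−5→G=2, 11−7→G=1. Hits: 1.
Pile C: need g' = 0⊕1 = 1. Options: 20−3→G=1, 20−7→G=2, 20−9→G=3. Hits: 1.

3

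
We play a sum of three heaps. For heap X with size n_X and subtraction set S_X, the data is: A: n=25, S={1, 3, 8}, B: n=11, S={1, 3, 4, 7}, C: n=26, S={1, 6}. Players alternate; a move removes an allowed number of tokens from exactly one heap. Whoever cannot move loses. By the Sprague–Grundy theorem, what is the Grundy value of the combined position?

Heap A, S = {1, 3, 8}:
n :  0  1  2  3  4  5  6  7  8  9 10 11 12 13 14 15 16 17 18 19 20 21 22 23 24 25
G :  0  1  0  1  0  1  0  1  2  3  2  0  1  0  1  0  1  0  1  2  3  2  0  1  0  1
G_A(25) = 1.
Heap B, S = {1, 3, 4, 7}:
G(0) = 0
G(1) = mex{0} = 1
G(2) = mex{1} = 0
G(3) = mex{0,0} = 1
G(4) = mex{1,1,0} = 2
G(5) = mex{2,0,1} = 3
G(6) = mex{3,1,0} = 2
G(7) = mex{2,2,1,0} = 3
G(8) = mex{3,3,2,1} = 0
G(9) = mex{0,2,3,0} = 1
G(10) = mex{1,3,2,1} = 0
G(11) = mex{0,0,3,2} = 1
G_B(11) = 1.
Heap C, S = {1, 6}:
n :  0  1  2  3  4  5  6  7  8  9 10 11 12 13 14 15 16 17 18 19 20 21 22 23 24 25 26
G :  0  1  0  1  0  1  2  0  1  0  1  0  1  2  0  1  0  1  0  1  2  0  1  0  1  0  1
G_C(26) = 1.
Combined Grundy value = 1 ⊕ 1 ⊕ 1 = 1.

1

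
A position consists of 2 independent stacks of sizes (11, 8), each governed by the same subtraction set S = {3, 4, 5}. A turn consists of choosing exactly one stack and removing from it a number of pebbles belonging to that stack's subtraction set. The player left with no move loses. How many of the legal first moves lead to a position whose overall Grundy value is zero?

4

All stacks use S = {3, 4, 5}:
n :  0  1  2  3  4  5  6  7  8  9 10 11
G :  0  0  0  1  1  1  2  2  0  0  0  1
Stack A: G(11) = 1.
Stack B: G(8) = 0.
Combined Grundy value = 1 ⊕ 0 = 1.
A winning move leaves total XOR = 0, i.e. changes one component's Grundy value g to g ⊕ X where X is the current total.
Stack A: need g' = 1⊕1 = 0. Options: 11−3→G=0, 11−4→G=2, 11−5→G=2. Hits: 1.
Stack B: need g' = 0⊕1 = 1. Options: 8−3→G=1, 8−4→G=1, 8−5→G=1. Hits: 3.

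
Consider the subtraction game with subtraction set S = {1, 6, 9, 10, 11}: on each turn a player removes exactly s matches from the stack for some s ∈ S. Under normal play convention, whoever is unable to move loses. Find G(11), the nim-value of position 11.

n :  0  1  2  3  4  5  6  7  8  9 10 11
G :  0  1  0  1  0  1  2  0  1  2  3  2

2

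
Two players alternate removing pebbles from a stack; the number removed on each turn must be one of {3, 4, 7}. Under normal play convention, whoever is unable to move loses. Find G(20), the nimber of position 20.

0

G(0) = 0
G(1) = mex{} = 0
G(2) = mex{} = 0
G(3) = mex{0} = 1
G(4) = mex{0,0} = 1
G(5) = mex{0,0} = 1
G(6) = mex{1,0} = 2
G(7) = mex{1,1,0} = 2
G(8) = mex{1,1,0} = 2
G(9) = mex{2,1,0} = 3
G(10) = mex{2,2,1} = 0
G(11) = mex{2,2,1} = 0
G(12) = mex{3,2,1} = 0
G(13) = mex{0,3,2} = 1
G(14) = mex{0,0,2} = 1
G(15) = mex{0,0,2} = 1
G(16) = mex{1,0,3} = 2
G(17) = mex{1,1,0} = 2
G(18) = mex{1,1,0} = 2
G(19) = mex{2,1,0} = 3
G(20) = mex{2,2,1} = 0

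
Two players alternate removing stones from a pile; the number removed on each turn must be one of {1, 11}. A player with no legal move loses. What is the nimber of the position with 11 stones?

1

G(0) = 0
G(1) = mex{0} = 1
G(2) = mex{1} = 0
G(3) = mex{0} = 1
G(4) = mex{1} = 0
G(5) = mex{0} = 1
G(6) = mex{1} = 0
G(7) = mex{0} = 1
G(8) = mex{1} = 0
G(9) = mex{0} = 1
G(10) = mex{1} = 0
G(11) = mex{0,0} = 1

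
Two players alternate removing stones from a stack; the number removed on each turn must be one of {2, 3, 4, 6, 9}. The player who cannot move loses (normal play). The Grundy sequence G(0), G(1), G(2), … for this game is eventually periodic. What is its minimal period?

G(0) = 0
G(1) = mex{} = 0
G(2) = mex{0} = 1
G(3) = mex{0,0} = 1
G(4) = mex{1,0,0} = 2
G(5) = mex{1,1,0} = 2
G(6) = mex{2,1,1,0} = 3
G(7) = mex{2,2,1,0} = 3
G(8) = mex{3,2,2,1} = 0
G(9) = mex{3,3,2,1,0} = 4
G(10) = mex{0,3,3,2,0} = 1
G(11) = mex{4,0,3,2,1} = 5
G(12) = mex{1,4,0,3,1} = 2
G(13) = mex{5,1,4,3,2} = 0
G(14) = mex{2,5,1,0,2} = 3
G(15) = mex{0,2,5,4,3} = 1
G(16) = mex{3,0,2,1,3} = 4
G(17) = mex{1,3,0,5,0} = 2
G(18) = mex{4,1,3,2,4} = 0
G(19) = mex{2,4,1,0,1} = 3
G(20) = mex{0,2,4,3,5} = 1
G(21) = mex{3,0,2,1,2} = 4
G(22) = mex{1,3,0,4,0} = 2
G(23) = mex{4,1,3,2,3} = 0
G(24) = mex{2,4,1,0,1} = 3
G(25) = mex{0,2,4,3,4} = 1
G(26) = mex{3,0,2,1,2} = 4
G(27) = mex{1,3,0,4,0} = 2
From n = 12 onward G(n+5) = G(n); since this holds over max(S) = 9 consecutive positions the period is 5 (pre-period 12).

5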